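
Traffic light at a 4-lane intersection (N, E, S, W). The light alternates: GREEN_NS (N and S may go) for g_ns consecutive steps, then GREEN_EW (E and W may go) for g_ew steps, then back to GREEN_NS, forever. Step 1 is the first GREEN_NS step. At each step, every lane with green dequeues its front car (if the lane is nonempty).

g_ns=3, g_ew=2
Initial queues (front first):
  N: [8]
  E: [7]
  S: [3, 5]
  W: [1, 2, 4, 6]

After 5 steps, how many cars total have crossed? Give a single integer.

Answer: 6

Derivation:
Step 1 [NS]: N:car8-GO,E:wait,S:car3-GO,W:wait | queues: N=0 E=1 S=1 W=4
Step 2 [NS]: N:empty,E:wait,S:car5-GO,W:wait | queues: N=0 E=1 S=0 W=4
Step 3 [NS]: N:empty,E:wait,S:empty,W:wait | queues: N=0 E=1 S=0 W=4
Step 4 [EW]: N:wait,E:car7-GO,S:wait,W:car1-GO | queues: N=0 E=0 S=0 W=3
Step 5 [EW]: N:wait,E:empty,S:wait,W:car2-GO | queues: N=0 E=0 S=0 W=2
Cars crossed by step 5: 6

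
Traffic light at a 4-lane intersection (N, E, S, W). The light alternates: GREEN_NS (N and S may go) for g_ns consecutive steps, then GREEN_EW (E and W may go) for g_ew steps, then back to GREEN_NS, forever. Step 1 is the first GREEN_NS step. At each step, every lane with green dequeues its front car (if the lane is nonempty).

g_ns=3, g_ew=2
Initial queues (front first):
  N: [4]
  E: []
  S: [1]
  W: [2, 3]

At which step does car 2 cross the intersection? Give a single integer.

Step 1 [NS]: N:car4-GO,E:wait,S:car1-GO,W:wait | queues: N=0 E=0 S=0 W=2
Step 2 [NS]: N:empty,E:wait,S:empty,W:wait | queues: N=0 E=0 S=0 W=2
Step 3 [NS]: N:empty,E:wait,S:empty,W:wait | queues: N=0 E=0 S=0 W=2
Step 4 [EW]: N:wait,E:empty,S:wait,W:car2-GO | queues: N=0 E=0 S=0 W=1
Step 5 [EW]: N:wait,E:empty,S:wait,W:car3-GO | queues: N=0 E=0 S=0 W=0
Car 2 crosses at step 4

4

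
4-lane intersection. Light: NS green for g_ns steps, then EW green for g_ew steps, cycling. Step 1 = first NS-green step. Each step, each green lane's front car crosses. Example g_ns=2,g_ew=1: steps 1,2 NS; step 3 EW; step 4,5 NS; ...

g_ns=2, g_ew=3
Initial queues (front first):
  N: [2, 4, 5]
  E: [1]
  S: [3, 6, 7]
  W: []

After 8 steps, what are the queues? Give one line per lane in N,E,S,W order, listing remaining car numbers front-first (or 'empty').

Step 1 [NS]: N:car2-GO,E:wait,S:car3-GO,W:wait | queues: N=2 E=1 S=2 W=0
Step 2 [NS]: N:car4-GO,E:wait,S:car6-GO,W:wait | queues: N=1 E=1 S=1 W=0
Step 3 [EW]: N:wait,E:car1-GO,S:wait,W:empty | queues: N=1 E=0 S=1 W=0
Step 4 [EW]: N:wait,E:empty,S:wait,W:empty | queues: N=1 E=0 S=1 W=0
Step 5 [EW]: N:wait,E:empty,S:wait,W:empty | queues: N=1 E=0 S=1 W=0
Step 6 [NS]: N:car5-GO,E:wait,S:car7-GO,W:wait | queues: N=0 E=0 S=0 W=0

N: empty
E: empty
S: empty
W: empty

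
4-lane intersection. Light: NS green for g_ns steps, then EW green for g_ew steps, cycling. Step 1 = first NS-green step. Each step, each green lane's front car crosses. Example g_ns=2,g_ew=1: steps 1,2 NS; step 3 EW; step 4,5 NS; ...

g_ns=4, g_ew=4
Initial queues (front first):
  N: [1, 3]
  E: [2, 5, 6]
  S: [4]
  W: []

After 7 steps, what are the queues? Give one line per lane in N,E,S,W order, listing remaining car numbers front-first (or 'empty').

Step 1 [NS]: N:car1-GO,E:wait,S:car4-GO,W:wait | queues: N=1 E=3 S=0 W=0
Step 2 [NS]: N:car3-GO,E:wait,S:empty,W:wait | queues: N=0 E=3 S=0 W=0
Step 3 [NS]: N:empty,E:wait,S:empty,W:wait | queues: N=0 E=3 S=0 W=0
Step 4 [NS]: N:empty,E:wait,S:empty,W:wait | queues: N=0 E=3 S=0 W=0
Step 5 [EW]: N:wait,E:car2-GO,S:wait,W:empty | queues: N=0 E=2 S=0 W=0
Step 6 [EW]: N:wait,E:car5-GO,S:wait,W:empty | queues: N=0 E=1 S=0 W=0
Step 7 [EW]: N:wait,E:car6-GO,S:wait,W:empty | queues: N=0 E=0 S=0 W=0

N: empty
E: empty
S: empty
W: empty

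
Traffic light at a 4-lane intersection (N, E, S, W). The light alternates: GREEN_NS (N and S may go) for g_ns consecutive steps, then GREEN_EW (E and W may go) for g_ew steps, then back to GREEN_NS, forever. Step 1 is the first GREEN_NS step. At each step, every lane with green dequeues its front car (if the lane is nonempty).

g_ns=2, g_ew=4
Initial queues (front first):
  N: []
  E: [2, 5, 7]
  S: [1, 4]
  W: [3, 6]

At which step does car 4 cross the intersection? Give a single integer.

Step 1 [NS]: N:empty,E:wait,S:car1-GO,W:wait | queues: N=0 E=3 S=1 W=2
Step 2 [NS]: N:empty,E:wait,S:car4-GO,W:wait | queues: N=0 E=3 S=0 W=2
Step 3 [EW]: N:wait,E:car2-GO,S:wait,W:car3-GO | queues: N=0 E=2 S=0 W=1
Step 4 [EW]: N:wait,E:car5-GO,S:wait,W:car6-GO | queues: N=0 E=1 S=0 W=0
Step 5 [EW]: N:wait,E:car7-GO,S:wait,W:empty | queues: N=0 E=0 S=0 W=0
Car 4 crosses at step 2

2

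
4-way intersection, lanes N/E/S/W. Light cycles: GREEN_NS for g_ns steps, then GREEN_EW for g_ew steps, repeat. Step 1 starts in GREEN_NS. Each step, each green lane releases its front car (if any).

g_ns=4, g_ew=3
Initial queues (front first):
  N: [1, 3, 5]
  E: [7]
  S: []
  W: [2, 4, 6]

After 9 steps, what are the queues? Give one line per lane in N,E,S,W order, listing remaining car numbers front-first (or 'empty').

Step 1 [NS]: N:car1-GO,E:wait,S:empty,W:wait | queues: N=2 E=1 S=0 W=3
Step 2 [NS]: N:car3-GO,E:wait,S:empty,W:wait | queues: N=1 E=1 S=0 W=3
Step 3 [NS]: N:car5-GO,E:wait,S:empty,W:wait | queues: N=0 E=1 S=0 W=3
Step 4 [NS]: N:empty,E:wait,S:empty,W:wait | queues: N=0 E=1 S=0 W=3
Step 5 [EW]: N:wait,E:car7-GO,S:wait,W:car2-GO | queues: N=0 E=0 S=0 W=2
Step 6 [EW]: N:wait,E:empty,S:wait,W:car4-GO | queues: N=0 E=0 S=0 W=1
Step 7 [EW]: N:wait,E:empty,S:wait,W:car6-GO | queues: N=0 E=0 S=0 W=0

N: empty
E: empty
S: empty
W: empty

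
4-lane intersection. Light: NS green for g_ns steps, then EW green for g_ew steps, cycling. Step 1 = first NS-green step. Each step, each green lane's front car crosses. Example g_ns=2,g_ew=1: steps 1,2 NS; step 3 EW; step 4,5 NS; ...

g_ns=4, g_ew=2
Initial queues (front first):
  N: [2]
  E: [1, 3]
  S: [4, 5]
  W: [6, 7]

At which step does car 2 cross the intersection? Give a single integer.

Step 1 [NS]: N:car2-GO,E:wait,S:car4-GO,W:wait | queues: N=0 E=2 S=1 W=2
Step 2 [NS]: N:empty,E:wait,S:car5-GO,W:wait | queues: N=0 E=2 S=0 W=2
Step 3 [NS]: N:empty,E:wait,S:empty,W:wait | queues: N=0 E=2 S=0 W=2
Step 4 [NS]: N:empty,E:wait,S:empty,W:wait | queues: N=0 E=2 S=0 W=2
Step 5 [EW]: N:wait,E:car1-GO,S:wait,W:car6-GO | queues: N=0 E=1 S=0 W=1
Step 6 [EW]: N:wait,E:car3-GO,S:wait,W:car7-GO | queues: N=0 E=0 S=0 W=0
Car 2 crosses at step 1

1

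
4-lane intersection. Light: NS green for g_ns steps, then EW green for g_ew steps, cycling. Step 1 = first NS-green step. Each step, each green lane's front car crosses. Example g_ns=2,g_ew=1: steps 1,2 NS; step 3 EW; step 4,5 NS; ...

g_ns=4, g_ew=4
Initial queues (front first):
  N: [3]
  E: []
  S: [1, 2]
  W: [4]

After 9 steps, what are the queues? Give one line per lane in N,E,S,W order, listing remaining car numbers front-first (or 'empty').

Step 1 [NS]: N:car3-GO,E:wait,S:car1-GO,W:wait | queues: N=0 E=0 S=1 W=1
Step 2 [NS]: N:empty,E:wait,S:car2-GO,W:wait | queues: N=0 E=0 S=0 W=1
Step 3 [NS]: N:empty,E:wait,S:empty,W:wait | queues: N=0 E=0 S=0 W=1
Step 4 [NS]: N:empty,E:wait,S:empty,W:wait | queues: N=0 E=0 S=0 W=1
Step 5 [EW]: N:wait,E:empty,S:wait,W:car4-GO | queues: N=0 E=0 S=0 W=0

N: empty
E: empty
S: empty
W: empty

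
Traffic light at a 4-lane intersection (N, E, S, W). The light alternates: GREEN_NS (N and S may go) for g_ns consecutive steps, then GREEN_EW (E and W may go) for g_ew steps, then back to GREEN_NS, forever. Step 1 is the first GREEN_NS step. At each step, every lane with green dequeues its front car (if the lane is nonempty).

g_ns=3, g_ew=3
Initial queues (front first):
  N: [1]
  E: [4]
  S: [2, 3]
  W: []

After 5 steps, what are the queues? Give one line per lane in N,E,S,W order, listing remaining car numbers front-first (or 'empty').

Step 1 [NS]: N:car1-GO,E:wait,S:car2-GO,W:wait | queues: N=0 E=1 S=1 W=0
Step 2 [NS]: N:empty,E:wait,S:car3-GO,W:wait | queues: N=0 E=1 S=0 W=0
Step 3 [NS]: N:empty,E:wait,S:empty,W:wait | queues: N=0 E=1 S=0 W=0
Step 4 [EW]: N:wait,E:car4-GO,S:wait,W:empty | queues: N=0 E=0 S=0 W=0

N: empty
E: empty
S: empty
W: empty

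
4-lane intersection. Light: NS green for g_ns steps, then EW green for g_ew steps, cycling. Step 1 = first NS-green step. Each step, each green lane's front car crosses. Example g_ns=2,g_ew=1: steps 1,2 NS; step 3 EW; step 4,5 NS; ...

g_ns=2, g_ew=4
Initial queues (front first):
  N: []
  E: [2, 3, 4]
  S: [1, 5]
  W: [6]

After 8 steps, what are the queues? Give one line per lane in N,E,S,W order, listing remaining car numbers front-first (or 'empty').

Step 1 [NS]: N:empty,E:wait,S:car1-GO,W:wait | queues: N=0 E=3 S=1 W=1
Step 2 [NS]: N:empty,E:wait,S:car5-GO,W:wait | queues: N=0 E=3 S=0 W=1
Step 3 [EW]: N:wait,E:car2-GO,S:wait,W:car6-GO | queues: N=0 E=2 S=0 W=0
Step 4 [EW]: N:wait,E:car3-GO,S:wait,W:empty | queues: N=0 E=1 S=0 W=0
Step 5 [EW]: N:wait,E:car4-GO,S:wait,W:empty | queues: N=0 E=0 S=0 W=0

N: empty
E: empty
S: empty
W: empty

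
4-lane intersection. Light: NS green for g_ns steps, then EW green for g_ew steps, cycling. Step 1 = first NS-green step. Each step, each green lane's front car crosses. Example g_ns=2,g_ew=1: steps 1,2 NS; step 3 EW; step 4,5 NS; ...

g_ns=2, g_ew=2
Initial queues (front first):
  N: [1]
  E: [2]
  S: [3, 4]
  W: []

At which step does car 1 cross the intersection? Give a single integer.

Step 1 [NS]: N:car1-GO,E:wait,S:car3-GO,W:wait | queues: N=0 E=1 S=1 W=0
Step 2 [NS]: N:empty,E:wait,S:car4-GO,W:wait | queues: N=0 E=1 S=0 W=0
Step 3 [EW]: N:wait,E:car2-GO,S:wait,W:empty | queues: N=0 E=0 S=0 W=0
Car 1 crosses at step 1

1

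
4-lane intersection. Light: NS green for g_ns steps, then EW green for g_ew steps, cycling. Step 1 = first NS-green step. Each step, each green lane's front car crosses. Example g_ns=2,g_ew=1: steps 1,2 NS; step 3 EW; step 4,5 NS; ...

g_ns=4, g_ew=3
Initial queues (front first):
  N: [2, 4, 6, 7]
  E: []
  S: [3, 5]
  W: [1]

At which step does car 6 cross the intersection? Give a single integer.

Step 1 [NS]: N:car2-GO,E:wait,S:car3-GO,W:wait | queues: N=3 E=0 S=1 W=1
Step 2 [NS]: N:car4-GO,E:wait,S:car5-GO,W:wait | queues: N=2 E=0 S=0 W=1
Step 3 [NS]: N:car6-GO,E:wait,S:empty,W:wait | queues: N=1 E=0 S=0 W=1
Step 4 [NS]: N:car7-GO,E:wait,S:empty,W:wait | queues: N=0 E=0 S=0 W=1
Step 5 [EW]: N:wait,E:empty,S:wait,W:car1-GO | queues: N=0 E=0 S=0 W=0
Car 6 crosses at step 3

3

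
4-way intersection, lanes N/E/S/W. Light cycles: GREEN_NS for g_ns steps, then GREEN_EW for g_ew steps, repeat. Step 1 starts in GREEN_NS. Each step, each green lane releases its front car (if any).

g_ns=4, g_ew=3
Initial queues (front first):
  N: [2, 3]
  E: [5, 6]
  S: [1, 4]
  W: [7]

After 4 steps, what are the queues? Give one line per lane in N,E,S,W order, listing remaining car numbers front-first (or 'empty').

Step 1 [NS]: N:car2-GO,E:wait,S:car1-GO,W:wait | queues: N=1 E=2 S=1 W=1
Step 2 [NS]: N:car3-GO,E:wait,S:car4-GO,W:wait | queues: N=0 E=2 S=0 W=1
Step 3 [NS]: N:empty,E:wait,S:empty,W:wait | queues: N=0 E=2 S=0 W=1
Step 4 [NS]: N:empty,E:wait,S:empty,W:wait | queues: N=0 E=2 S=0 W=1

N: empty
E: 5 6
S: empty
W: 7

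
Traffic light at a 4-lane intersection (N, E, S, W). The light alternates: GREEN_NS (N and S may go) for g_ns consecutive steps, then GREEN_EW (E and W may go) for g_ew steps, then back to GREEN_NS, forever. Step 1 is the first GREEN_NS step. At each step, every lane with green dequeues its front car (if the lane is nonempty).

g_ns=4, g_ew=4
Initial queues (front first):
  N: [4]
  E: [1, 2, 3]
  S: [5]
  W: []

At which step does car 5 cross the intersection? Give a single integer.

Step 1 [NS]: N:car4-GO,E:wait,S:car5-GO,W:wait | queues: N=0 E=3 S=0 W=0
Step 2 [NS]: N:empty,E:wait,S:empty,W:wait | queues: N=0 E=3 S=0 W=0
Step 3 [NS]: N:empty,E:wait,S:empty,W:wait | queues: N=0 E=3 S=0 W=0
Step 4 [NS]: N:empty,E:wait,S:empty,W:wait | queues: N=0 E=3 S=0 W=0
Step 5 [EW]: N:wait,E:car1-GO,S:wait,W:empty | queues: N=0 E=2 S=0 W=0
Step 6 [EW]: N:wait,E:car2-GO,S:wait,W:empty | queues: N=0 E=1 S=0 W=0
Step 7 [EW]: N:wait,E:car3-GO,S:wait,W:empty | queues: N=0 E=0 S=0 W=0
Car 5 crosses at step 1

1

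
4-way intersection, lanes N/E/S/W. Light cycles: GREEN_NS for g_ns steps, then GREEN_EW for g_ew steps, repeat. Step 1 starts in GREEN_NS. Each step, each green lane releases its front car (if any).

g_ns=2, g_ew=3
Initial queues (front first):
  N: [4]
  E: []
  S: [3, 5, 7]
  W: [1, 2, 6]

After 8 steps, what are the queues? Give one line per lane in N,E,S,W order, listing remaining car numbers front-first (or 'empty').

Step 1 [NS]: N:car4-GO,E:wait,S:car3-GO,W:wait | queues: N=0 E=0 S=2 W=3
Step 2 [NS]: N:empty,E:wait,S:car5-GO,W:wait | queues: N=0 E=0 S=1 W=3
Step 3 [EW]: N:wait,E:empty,S:wait,W:car1-GO | queues: N=0 E=0 S=1 W=2
Step 4 [EW]: N:wait,E:empty,S:wait,W:car2-GO | queues: N=0 E=0 S=1 W=1
Step 5 [EW]: N:wait,E:empty,S:wait,W:car6-GO | queues: N=0 E=0 S=1 W=0
Step 6 [NS]: N:empty,E:wait,S:car7-GO,W:wait | queues: N=0 E=0 S=0 W=0

N: empty
E: empty
S: empty
W: empty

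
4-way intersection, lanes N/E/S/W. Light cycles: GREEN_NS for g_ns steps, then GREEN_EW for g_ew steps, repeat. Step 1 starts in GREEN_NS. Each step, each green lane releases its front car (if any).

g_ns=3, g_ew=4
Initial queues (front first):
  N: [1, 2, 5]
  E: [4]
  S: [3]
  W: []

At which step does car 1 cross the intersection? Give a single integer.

Step 1 [NS]: N:car1-GO,E:wait,S:car3-GO,W:wait | queues: N=2 E=1 S=0 W=0
Step 2 [NS]: N:car2-GO,E:wait,S:empty,W:wait | queues: N=1 E=1 S=0 W=0
Step 3 [NS]: N:car5-GO,E:wait,S:empty,W:wait | queues: N=0 E=1 S=0 W=0
Step 4 [EW]: N:wait,E:car4-GO,S:wait,W:empty | queues: N=0 E=0 S=0 W=0
Car 1 crosses at step 1

1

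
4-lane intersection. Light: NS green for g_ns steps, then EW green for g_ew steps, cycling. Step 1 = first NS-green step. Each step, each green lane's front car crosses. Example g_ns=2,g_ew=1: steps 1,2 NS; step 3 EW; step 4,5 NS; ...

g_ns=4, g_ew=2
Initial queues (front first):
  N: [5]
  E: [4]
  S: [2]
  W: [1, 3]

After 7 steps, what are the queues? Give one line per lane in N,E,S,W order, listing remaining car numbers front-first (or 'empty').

Step 1 [NS]: N:car5-GO,E:wait,S:car2-GO,W:wait | queues: N=0 E=1 S=0 W=2
Step 2 [NS]: N:empty,E:wait,S:empty,W:wait | queues: N=0 E=1 S=0 W=2
Step 3 [NS]: N:empty,E:wait,S:empty,W:wait | queues: N=0 E=1 S=0 W=2
Step 4 [NS]: N:empty,E:wait,S:empty,W:wait | queues: N=0 E=1 S=0 W=2
Step 5 [EW]: N:wait,E:car4-GO,S:wait,W:car1-GO | queues: N=0 E=0 S=0 W=1
Step 6 [EW]: N:wait,E:empty,S:wait,W:car3-GO | queues: N=0 E=0 S=0 W=0

N: empty
E: empty
S: empty
W: empty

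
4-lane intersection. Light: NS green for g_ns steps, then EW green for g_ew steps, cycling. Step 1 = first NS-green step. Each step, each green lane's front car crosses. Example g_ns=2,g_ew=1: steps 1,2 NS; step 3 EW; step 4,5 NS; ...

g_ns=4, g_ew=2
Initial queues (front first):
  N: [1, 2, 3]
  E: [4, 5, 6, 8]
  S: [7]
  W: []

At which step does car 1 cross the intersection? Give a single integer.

Step 1 [NS]: N:car1-GO,E:wait,S:car7-GO,W:wait | queues: N=2 E=4 S=0 W=0
Step 2 [NS]: N:car2-GO,E:wait,S:empty,W:wait | queues: N=1 E=4 S=0 W=0
Step 3 [NS]: N:car3-GO,E:wait,S:empty,W:wait | queues: N=0 E=4 S=0 W=0
Step 4 [NS]: N:empty,E:wait,S:empty,W:wait | queues: N=0 E=4 S=0 W=0
Step 5 [EW]: N:wait,E:car4-GO,S:wait,W:empty | queues: N=0 E=3 S=0 W=0
Step 6 [EW]: N:wait,E:car5-GO,S:wait,W:empty | queues: N=0 E=2 S=0 W=0
Step 7 [NS]: N:empty,E:wait,S:empty,W:wait | queues: N=0 E=2 S=0 W=0
Step 8 [NS]: N:empty,E:wait,S:empty,W:wait | queues: N=0 E=2 S=0 W=0
Step 9 [NS]: N:empty,E:wait,S:empty,W:wait | queues: N=0 E=2 S=0 W=0
Step 10 [NS]: N:empty,E:wait,S:empty,W:wait | queues: N=0 E=2 S=0 W=0
Step 11 [EW]: N:wait,E:car6-GO,S:wait,W:empty | queues: N=0 E=1 S=0 W=0
Step 12 [EW]: N:wait,E:car8-GO,S:wait,W:empty | queues: N=0 E=0 S=0 W=0
Car 1 crosses at step 1

1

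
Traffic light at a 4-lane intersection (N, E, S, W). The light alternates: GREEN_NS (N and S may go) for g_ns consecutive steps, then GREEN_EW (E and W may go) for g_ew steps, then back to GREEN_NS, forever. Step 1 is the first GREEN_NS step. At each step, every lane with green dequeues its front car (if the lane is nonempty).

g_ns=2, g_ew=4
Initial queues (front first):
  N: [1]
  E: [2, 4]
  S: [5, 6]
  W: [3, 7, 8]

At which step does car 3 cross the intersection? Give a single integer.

Step 1 [NS]: N:car1-GO,E:wait,S:car5-GO,W:wait | queues: N=0 E=2 S=1 W=3
Step 2 [NS]: N:empty,E:wait,S:car6-GO,W:wait | queues: N=0 E=2 S=0 W=3
Step 3 [EW]: N:wait,E:car2-GO,S:wait,W:car3-GO | queues: N=0 E=1 S=0 W=2
Step 4 [EW]: N:wait,E:car4-GO,S:wait,W:car7-GO | queues: N=0 E=0 S=0 W=1
Step 5 [EW]: N:wait,E:empty,S:wait,W:car8-GO | queues: N=0 E=0 S=0 W=0
Car 3 crosses at step 3

3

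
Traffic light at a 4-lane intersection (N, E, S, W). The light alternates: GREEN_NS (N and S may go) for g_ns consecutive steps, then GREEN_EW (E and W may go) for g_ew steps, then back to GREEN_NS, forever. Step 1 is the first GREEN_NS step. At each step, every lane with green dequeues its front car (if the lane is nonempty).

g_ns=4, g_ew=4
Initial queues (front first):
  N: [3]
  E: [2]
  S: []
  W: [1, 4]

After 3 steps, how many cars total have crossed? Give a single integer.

Answer: 1

Derivation:
Step 1 [NS]: N:car3-GO,E:wait,S:empty,W:wait | queues: N=0 E=1 S=0 W=2
Step 2 [NS]: N:empty,E:wait,S:empty,W:wait | queues: N=0 E=1 S=0 W=2
Step 3 [NS]: N:empty,E:wait,S:empty,W:wait | queues: N=0 E=1 S=0 W=2
Cars crossed by step 3: 1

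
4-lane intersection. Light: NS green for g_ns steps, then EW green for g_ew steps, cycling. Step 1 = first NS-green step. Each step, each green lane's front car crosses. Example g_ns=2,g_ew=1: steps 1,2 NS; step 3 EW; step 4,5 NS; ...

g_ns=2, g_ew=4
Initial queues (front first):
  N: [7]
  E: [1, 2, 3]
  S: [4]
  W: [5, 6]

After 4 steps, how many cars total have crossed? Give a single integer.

Answer: 6

Derivation:
Step 1 [NS]: N:car7-GO,E:wait,S:car4-GO,W:wait | queues: N=0 E=3 S=0 W=2
Step 2 [NS]: N:empty,E:wait,S:empty,W:wait | queues: N=0 E=3 S=0 W=2
Step 3 [EW]: N:wait,E:car1-GO,S:wait,W:car5-GO | queues: N=0 E=2 S=0 W=1
Step 4 [EW]: N:wait,E:car2-GO,S:wait,W:car6-GO | queues: N=0 E=1 S=0 W=0
Cars crossed by step 4: 6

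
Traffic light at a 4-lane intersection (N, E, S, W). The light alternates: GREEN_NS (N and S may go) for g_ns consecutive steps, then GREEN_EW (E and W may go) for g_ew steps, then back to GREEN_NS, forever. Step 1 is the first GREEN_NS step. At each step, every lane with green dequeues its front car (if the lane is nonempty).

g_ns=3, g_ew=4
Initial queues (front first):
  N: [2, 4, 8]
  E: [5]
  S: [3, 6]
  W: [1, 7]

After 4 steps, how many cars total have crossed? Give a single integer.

Answer: 7

Derivation:
Step 1 [NS]: N:car2-GO,E:wait,S:car3-GO,W:wait | queues: N=2 E=1 S=1 W=2
Step 2 [NS]: N:car4-GO,E:wait,S:car6-GO,W:wait | queues: N=1 E=1 S=0 W=2
Step 3 [NS]: N:car8-GO,E:wait,S:empty,W:wait | queues: N=0 E=1 S=0 W=2
Step 4 [EW]: N:wait,E:car5-GO,S:wait,W:car1-GO | queues: N=0 E=0 S=0 W=1
Cars crossed by step 4: 7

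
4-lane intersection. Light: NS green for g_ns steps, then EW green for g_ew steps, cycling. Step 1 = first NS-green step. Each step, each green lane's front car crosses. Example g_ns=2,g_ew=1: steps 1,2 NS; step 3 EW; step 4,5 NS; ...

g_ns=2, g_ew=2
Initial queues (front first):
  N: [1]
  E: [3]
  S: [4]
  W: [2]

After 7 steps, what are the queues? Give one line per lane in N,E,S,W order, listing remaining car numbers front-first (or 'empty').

Step 1 [NS]: N:car1-GO,E:wait,S:car4-GO,W:wait | queues: N=0 E=1 S=0 W=1
Step 2 [NS]: N:empty,E:wait,S:empty,W:wait | queues: N=0 E=1 S=0 W=1
Step 3 [EW]: N:wait,E:car3-GO,S:wait,W:car2-GO | queues: N=0 E=0 S=0 W=0

N: empty
E: empty
S: empty
W: empty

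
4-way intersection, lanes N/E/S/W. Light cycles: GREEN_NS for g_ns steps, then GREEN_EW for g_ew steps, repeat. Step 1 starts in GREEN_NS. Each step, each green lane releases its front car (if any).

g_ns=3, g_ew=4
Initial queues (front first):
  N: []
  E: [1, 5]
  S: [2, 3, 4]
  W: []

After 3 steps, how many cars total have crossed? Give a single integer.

Answer: 3

Derivation:
Step 1 [NS]: N:empty,E:wait,S:car2-GO,W:wait | queues: N=0 E=2 S=2 W=0
Step 2 [NS]: N:empty,E:wait,S:car3-GO,W:wait | queues: N=0 E=2 S=1 W=0
Step 3 [NS]: N:empty,E:wait,S:car4-GO,W:wait | queues: N=0 E=2 S=0 W=0
Cars crossed by step 3: 3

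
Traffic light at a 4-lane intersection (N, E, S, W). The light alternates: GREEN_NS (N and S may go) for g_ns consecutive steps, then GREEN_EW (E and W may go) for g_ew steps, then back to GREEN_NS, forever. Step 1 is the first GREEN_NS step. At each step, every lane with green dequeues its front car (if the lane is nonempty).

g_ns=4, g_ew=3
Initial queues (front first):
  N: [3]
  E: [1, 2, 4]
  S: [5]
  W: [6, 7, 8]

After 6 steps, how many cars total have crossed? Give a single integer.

Answer: 6

Derivation:
Step 1 [NS]: N:car3-GO,E:wait,S:car5-GO,W:wait | queues: N=0 E=3 S=0 W=3
Step 2 [NS]: N:empty,E:wait,S:empty,W:wait | queues: N=0 E=3 S=0 W=3
Step 3 [NS]: N:empty,E:wait,S:empty,W:wait | queues: N=0 E=3 S=0 W=3
Step 4 [NS]: N:empty,E:wait,S:empty,W:wait | queues: N=0 E=3 S=0 W=3
Step 5 [EW]: N:wait,E:car1-GO,S:wait,W:car6-GO | queues: N=0 E=2 S=0 W=2
Step 6 [EW]: N:wait,E:car2-GO,S:wait,W:car7-GO | queues: N=0 E=1 S=0 W=1
Cars crossed by step 6: 6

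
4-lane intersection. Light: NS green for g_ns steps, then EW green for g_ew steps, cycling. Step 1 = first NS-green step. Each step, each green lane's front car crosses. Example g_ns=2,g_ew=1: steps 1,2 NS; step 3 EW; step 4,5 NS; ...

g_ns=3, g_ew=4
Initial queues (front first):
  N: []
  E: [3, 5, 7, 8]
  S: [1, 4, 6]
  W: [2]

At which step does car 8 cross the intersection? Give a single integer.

Step 1 [NS]: N:empty,E:wait,S:car1-GO,W:wait | queues: N=0 E=4 S=2 W=1
Step 2 [NS]: N:empty,E:wait,S:car4-GO,W:wait | queues: N=0 E=4 S=1 W=1
Step 3 [NS]: N:empty,E:wait,S:car6-GO,W:wait | queues: N=0 E=4 S=0 W=1
Step 4 [EW]: N:wait,E:car3-GO,S:wait,W:car2-GO | queues: N=0 E=3 S=0 W=0
Step 5 [EW]: N:wait,E:car5-GO,S:wait,W:empty | queues: N=0 E=2 S=0 W=0
Step 6 [EW]: N:wait,E:car7-GO,S:wait,W:empty | queues: N=0 E=1 S=0 W=0
Step 7 [EW]: N:wait,E:car8-GO,S:wait,W:empty | queues: N=0 E=0 S=0 W=0
Car 8 crosses at step 7

7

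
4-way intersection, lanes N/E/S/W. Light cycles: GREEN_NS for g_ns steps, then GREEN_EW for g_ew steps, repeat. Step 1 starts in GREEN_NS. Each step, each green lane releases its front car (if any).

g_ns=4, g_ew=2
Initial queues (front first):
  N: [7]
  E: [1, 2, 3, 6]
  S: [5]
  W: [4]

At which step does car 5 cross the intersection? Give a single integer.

Step 1 [NS]: N:car7-GO,E:wait,S:car5-GO,W:wait | queues: N=0 E=4 S=0 W=1
Step 2 [NS]: N:empty,E:wait,S:empty,W:wait | queues: N=0 E=4 S=0 W=1
Step 3 [NS]: N:empty,E:wait,S:empty,W:wait | queues: N=0 E=4 S=0 W=1
Step 4 [NS]: N:empty,E:wait,S:empty,W:wait | queues: N=0 E=4 S=0 W=1
Step 5 [EW]: N:wait,E:car1-GO,S:wait,W:car4-GO | queues: N=0 E=3 S=0 W=0
Step 6 [EW]: N:wait,E:car2-GO,S:wait,W:empty | queues: N=0 E=2 S=0 W=0
Step 7 [NS]: N:empty,E:wait,S:empty,W:wait | queues: N=0 E=2 S=0 W=0
Step 8 [NS]: N:empty,E:wait,S:empty,W:wait | queues: N=0 E=2 S=0 W=0
Step 9 [NS]: N:empty,E:wait,S:empty,W:wait | queues: N=0 E=2 S=0 W=0
Step 10 [NS]: N:empty,E:wait,S:empty,W:wait | queues: N=0 E=2 S=0 W=0
Step 11 [EW]: N:wait,E:car3-GO,S:wait,W:empty | queues: N=0 E=1 S=0 W=0
Step 12 [EW]: N:wait,E:car6-GO,S:wait,W:empty | queues: N=0 E=0 S=0 W=0
Car 5 crosses at step 1

1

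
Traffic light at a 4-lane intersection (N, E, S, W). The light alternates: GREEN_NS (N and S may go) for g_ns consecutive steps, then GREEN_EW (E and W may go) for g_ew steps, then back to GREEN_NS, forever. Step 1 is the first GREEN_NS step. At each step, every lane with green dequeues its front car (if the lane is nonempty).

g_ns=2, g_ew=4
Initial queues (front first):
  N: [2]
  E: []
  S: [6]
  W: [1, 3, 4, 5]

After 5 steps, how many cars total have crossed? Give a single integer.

Step 1 [NS]: N:car2-GO,E:wait,S:car6-GO,W:wait | queues: N=0 E=0 S=0 W=4
Step 2 [NS]: N:empty,E:wait,S:empty,W:wait | queues: N=0 E=0 S=0 W=4
Step 3 [EW]: N:wait,E:empty,S:wait,W:car1-GO | queues: N=0 E=0 S=0 W=3
Step 4 [EW]: N:wait,E:empty,S:wait,W:car3-GO | queues: N=0 E=0 S=0 W=2
Step 5 [EW]: N:wait,E:empty,S:wait,W:car4-GO | queues: N=0 E=0 S=0 W=1
Cars crossed by step 5: 5

Answer: 5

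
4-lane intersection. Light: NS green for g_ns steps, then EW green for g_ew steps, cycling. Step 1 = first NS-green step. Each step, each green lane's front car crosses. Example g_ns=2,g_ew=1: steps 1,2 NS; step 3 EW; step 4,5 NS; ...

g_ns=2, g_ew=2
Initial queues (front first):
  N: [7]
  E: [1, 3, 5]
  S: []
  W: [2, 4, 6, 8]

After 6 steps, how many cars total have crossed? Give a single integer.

Answer: 5

Derivation:
Step 1 [NS]: N:car7-GO,E:wait,S:empty,W:wait | queues: N=0 E=3 S=0 W=4
Step 2 [NS]: N:empty,E:wait,S:empty,W:wait | queues: N=0 E=3 S=0 W=4
Step 3 [EW]: N:wait,E:car1-GO,S:wait,W:car2-GO | queues: N=0 E=2 S=0 W=3
Step 4 [EW]: N:wait,E:car3-GO,S:wait,W:car4-GO | queues: N=0 E=1 S=0 W=2
Step 5 [NS]: N:empty,E:wait,S:empty,W:wait | queues: N=0 E=1 S=0 W=2
Step 6 [NS]: N:empty,E:wait,S:empty,W:wait | queues: N=0 E=1 S=0 W=2
Cars crossed by step 6: 5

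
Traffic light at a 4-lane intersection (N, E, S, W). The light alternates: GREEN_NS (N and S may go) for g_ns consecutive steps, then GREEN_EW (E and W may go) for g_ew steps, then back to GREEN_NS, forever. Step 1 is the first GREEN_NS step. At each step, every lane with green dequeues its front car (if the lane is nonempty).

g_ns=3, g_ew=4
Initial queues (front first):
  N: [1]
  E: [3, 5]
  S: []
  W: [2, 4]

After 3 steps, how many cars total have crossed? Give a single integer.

Answer: 1

Derivation:
Step 1 [NS]: N:car1-GO,E:wait,S:empty,W:wait | queues: N=0 E=2 S=0 W=2
Step 2 [NS]: N:empty,E:wait,S:empty,W:wait | queues: N=0 E=2 S=0 W=2
Step 3 [NS]: N:empty,E:wait,S:empty,W:wait | queues: N=0 E=2 S=0 W=2
Cars crossed by step 3: 1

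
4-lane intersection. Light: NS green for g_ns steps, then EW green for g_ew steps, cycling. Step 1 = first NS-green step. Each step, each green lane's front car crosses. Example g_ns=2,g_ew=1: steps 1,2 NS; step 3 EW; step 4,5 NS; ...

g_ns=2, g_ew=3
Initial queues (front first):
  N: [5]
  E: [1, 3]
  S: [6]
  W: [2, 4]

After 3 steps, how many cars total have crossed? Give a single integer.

Answer: 4

Derivation:
Step 1 [NS]: N:car5-GO,E:wait,S:car6-GO,W:wait | queues: N=0 E=2 S=0 W=2
Step 2 [NS]: N:empty,E:wait,S:empty,W:wait | queues: N=0 E=2 S=0 W=2
Step 3 [EW]: N:wait,E:car1-GO,S:wait,W:car2-GO | queues: N=0 E=1 S=0 W=1
Cars crossed by step 3: 4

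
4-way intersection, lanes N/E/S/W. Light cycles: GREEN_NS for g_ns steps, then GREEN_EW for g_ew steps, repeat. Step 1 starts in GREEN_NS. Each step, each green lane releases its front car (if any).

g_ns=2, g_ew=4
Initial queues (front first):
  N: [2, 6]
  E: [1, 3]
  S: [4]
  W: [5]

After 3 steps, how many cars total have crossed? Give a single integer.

Answer: 5

Derivation:
Step 1 [NS]: N:car2-GO,E:wait,S:car4-GO,W:wait | queues: N=1 E=2 S=0 W=1
Step 2 [NS]: N:car6-GO,E:wait,S:empty,W:wait | queues: N=0 E=2 S=0 W=1
Step 3 [EW]: N:wait,E:car1-GO,S:wait,W:car5-GO | queues: N=0 E=1 S=0 W=0
Cars crossed by step 3: 5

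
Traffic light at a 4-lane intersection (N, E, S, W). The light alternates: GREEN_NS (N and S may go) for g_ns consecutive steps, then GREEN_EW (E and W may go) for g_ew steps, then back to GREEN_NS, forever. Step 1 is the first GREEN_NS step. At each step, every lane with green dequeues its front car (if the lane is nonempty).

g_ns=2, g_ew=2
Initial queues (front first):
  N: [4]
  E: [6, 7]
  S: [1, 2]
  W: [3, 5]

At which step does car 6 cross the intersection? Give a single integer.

Step 1 [NS]: N:car4-GO,E:wait,S:car1-GO,W:wait | queues: N=0 E=2 S=1 W=2
Step 2 [NS]: N:empty,E:wait,S:car2-GO,W:wait | queues: N=0 E=2 S=0 W=2
Step 3 [EW]: N:wait,E:car6-GO,S:wait,W:car3-GO | queues: N=0 E=1 S=0 W=1
Step 4 [EW]: N:wait,E:car7-GO,S:wait,W:car5-GO | queues: N=0 E=0 S=0 W=0
Car 6 crosses at step 3

3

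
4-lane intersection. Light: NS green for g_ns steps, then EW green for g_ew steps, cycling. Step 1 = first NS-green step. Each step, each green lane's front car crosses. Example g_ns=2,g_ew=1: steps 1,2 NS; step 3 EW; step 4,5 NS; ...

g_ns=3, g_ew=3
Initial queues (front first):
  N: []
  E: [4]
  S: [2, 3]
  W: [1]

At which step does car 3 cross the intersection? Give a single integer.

Step 1 [NS]: N:empty,E:wait,S:car2-GO,W:wait | queues: N=0 E=1 S=1 W=1
Step 2 [NS]: N:empty,E:wait,S:car3-GO,W:wait | queues: N=0 E=1 S=0 W=1
Step 3 [NS]: N:empty,E:wait,S:empty,W:wait | queues: N=0 E=1 S=0 W=1
Step 4 [EW]: N:wait,E:car4-GO,S:wait,W:car1-GO | queues: N=0 E=0 S=0 W=0
Car 3 crosses at step 2

2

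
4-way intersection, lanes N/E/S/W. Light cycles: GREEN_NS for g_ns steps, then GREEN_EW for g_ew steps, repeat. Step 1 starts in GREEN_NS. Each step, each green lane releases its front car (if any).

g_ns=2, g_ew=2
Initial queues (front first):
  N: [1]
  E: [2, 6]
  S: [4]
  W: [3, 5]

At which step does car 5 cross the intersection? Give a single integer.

Step 1 [NS]: N:car1-GO,E:wait,S:car4-GO,W:wait | queues: N=0 E=2 S=0 W=2
Step 2 [NS]: N:empty,E:wait,S:empty,W:wait | queues: N=0 E=2 S=0 W=2
Step 3 [EW]: N:wait,E:car2-GO,S:wait,W:car3-GO | queues: N=0 E=1 S=0 W=1
Step 4 [EW]: N:wait,E:car6-GO,S:wait,W:car5-GO | queues: N=0 E=0 S=0 W=0
Car 5 crosses at step 4

4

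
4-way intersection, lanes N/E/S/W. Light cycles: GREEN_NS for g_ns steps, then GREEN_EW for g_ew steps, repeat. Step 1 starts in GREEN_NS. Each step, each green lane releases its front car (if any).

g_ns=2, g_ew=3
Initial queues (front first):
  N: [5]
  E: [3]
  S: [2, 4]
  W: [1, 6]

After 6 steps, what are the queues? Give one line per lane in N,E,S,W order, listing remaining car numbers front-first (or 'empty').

Step 1 [NS]: N:car5-GO,E:wait,S:car2-GO,W:wait | queues: N=0 E=1 S=1 W=2
Step 2 [NS]: N:empty,E:wait,S:car4-GO,W:wait | queues: N=0 E=1 S=0 W=2
Step 3 [EW]: N:wait,E:car3-GO,S:wait,W:car1-GO | queues: N=0 E=0 S=0 W=1
Step 4 [EW]: N:wait,E:empty,S:wait,W:car6-GO | queues: N=0 E=0 S=0 W=0

N: empty
E: empty
S: empty
W: empty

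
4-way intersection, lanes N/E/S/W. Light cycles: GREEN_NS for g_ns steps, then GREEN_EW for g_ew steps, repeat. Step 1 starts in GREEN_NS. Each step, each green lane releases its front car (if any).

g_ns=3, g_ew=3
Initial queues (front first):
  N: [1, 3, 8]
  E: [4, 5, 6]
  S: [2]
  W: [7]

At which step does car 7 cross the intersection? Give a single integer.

Step 1 [NS]: N:car1-GO,E:wait,S:car2-GO,W:wait | queues: N=2 E=3 S=0 W=1
Step 2 [NS]: N:car3-GO,E:wait,S:empty,W:wait | queues: N=1 E=3 S=0 W=1
Step 3 [NS]: N:car8-GO,E:wait,S:empty,W:wait | queues: N=0 E=3 S=0 W=1
Step 4 [EW]: N:wait,E:car4-GO,S:wait,W:car7-GO | queues: N=0 E=2 S=0 W=0
Step 5 [EW]: N:wait,E:car5-GO,S:wait,W:empty | queues: N=0 E=1 S=0 W=0
Step 6 [EW]: N:wait,E:car6-GO,S:wait,W:empty | queues: N=0 E=0 S=0 W=0
Car 7 crosses at step 4

4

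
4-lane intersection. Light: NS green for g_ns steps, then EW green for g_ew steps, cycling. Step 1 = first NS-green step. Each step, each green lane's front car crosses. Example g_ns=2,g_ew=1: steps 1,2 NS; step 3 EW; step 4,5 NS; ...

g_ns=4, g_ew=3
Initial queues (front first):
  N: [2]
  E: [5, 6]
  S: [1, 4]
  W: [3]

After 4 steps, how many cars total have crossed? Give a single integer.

Step 1 [NS]: N:car2-GO,E:wait,S:car1-GO,W:wait | queues: N=0 E=2 S=1 W=1
Step 2 [NS]: N:empty,E:wait,S:car4-GO,W:wait | queues: N=0 E=2 S=0 W=1
Step 3 [NS]: N:empty,E:wait,S:empty,W:wait | queues: N=0 E=2 S=0 W=1
Step 4 [NS]: N:empty,E:wait,S:empty,W:wait | queues: N=0 E=2 S=0 W=1
Cars crossed by step 4: 3

Answer: 3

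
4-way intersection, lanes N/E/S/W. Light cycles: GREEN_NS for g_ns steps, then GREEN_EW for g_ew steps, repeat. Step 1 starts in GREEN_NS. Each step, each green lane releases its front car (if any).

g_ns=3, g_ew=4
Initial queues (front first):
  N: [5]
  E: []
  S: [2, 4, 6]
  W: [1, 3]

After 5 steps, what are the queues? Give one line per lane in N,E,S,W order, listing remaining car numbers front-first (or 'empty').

Step 1 [NS]: N:car5-GO,E:wait,S:car2-GO,W:wait | queues: N=0 E=0 S=2 W=2
Step 2 [NS]: N:empty,E:wait,S:car4-GO,W:wait | queues: N=0 E=0 S=1 W=2
Step 3 [NS]: N:empty,E:wait,S:car6-GO,W:wait | queues: N=0 E=0 S=0 W=2
Step 4 [EW]: N:wait,E:empty,S:wait,W:car1-GO | queues: N=0 E=0 S=0 W=1
Step 5 [EW]: N:wait,E:empty,S:wait,W:car3-GO | queues: N=0 E=0 S=0 W=0

N: empty
E: empty
S: empty
W: empty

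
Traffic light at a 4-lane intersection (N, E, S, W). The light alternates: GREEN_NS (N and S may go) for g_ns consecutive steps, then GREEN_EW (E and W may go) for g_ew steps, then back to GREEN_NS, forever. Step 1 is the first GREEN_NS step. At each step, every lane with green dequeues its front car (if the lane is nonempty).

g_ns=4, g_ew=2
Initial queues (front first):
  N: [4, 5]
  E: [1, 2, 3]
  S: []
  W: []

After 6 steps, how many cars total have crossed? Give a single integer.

Step 1 [NS]: N:car4-GO,E:wait,S:empty,W:wait | queues: N=1 E=3 S=0 W=0
Step 2 [NS]: N:car5-GO,E:wait,S:empty,W:wait | queues: N=0 E=3 S=0 W=0
Step 3 [NS]: N:empty,E:wait,S:empty,W:wait | queues: N=0 E=3 S=0 W=0
Step 4 [NS]: N:empty,E:wait,S:empty,W:wait | queues: N=0 E=3 S=0 W=0
Step 5 [EW]: N:wait,E:car1-GO,S:wait,W:empty | queues: N=0 E=2 S=0 W=0
Step 6 [EW]: N:wait,E:car2-GO,S:wait,W:empty | queues: N=0 E=1 S=0 W=0
Cars crossed by step 6: 4

Answer: 4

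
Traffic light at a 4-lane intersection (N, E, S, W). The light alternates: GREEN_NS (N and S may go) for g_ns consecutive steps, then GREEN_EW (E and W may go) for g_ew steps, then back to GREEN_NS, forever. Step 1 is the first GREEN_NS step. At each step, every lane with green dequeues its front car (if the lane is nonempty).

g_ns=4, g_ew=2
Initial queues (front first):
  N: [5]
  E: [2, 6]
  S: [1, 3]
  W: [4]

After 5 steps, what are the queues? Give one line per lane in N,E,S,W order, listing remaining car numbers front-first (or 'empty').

Step 1 [NS]: N:car5-GO,E:wait,S:car1-GO,W:wait | queues: N=0 E=2 S=1 W=1
Step 2 [NS]: N:empty,E:wait,S:car3-GO,W:wait | queues: N=0 E=2 S=0 W=1
Step 3 [NS]: N:empty,E:wait,S:empty,W:wait | queues: N=0 E=2 S=0 W=1
Step 4 [NS]: N:empty,E:wait,S:empty,W:wait | queues: N=0 E=2 S=0 W=1
Step 5 [EW]: N:wait,E:car2-GO,S:wait,W:car4-GO | queues: N=0 E=1 S=0 W=0

N: empty
E: 6
S: empty
W: empty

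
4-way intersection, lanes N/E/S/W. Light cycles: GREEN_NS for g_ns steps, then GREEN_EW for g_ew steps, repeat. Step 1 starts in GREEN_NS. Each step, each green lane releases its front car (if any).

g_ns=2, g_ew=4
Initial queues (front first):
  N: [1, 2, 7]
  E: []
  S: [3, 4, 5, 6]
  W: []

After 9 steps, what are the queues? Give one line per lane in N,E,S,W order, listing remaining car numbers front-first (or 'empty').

Step 1 [NS]: N:car1-GO,E:wait,S:car3-GO,W:wait | queues: N=2 E=0 S=3 W=0
Step 2 [NS]: N:car2-GO,E:wait,S:car4-GO,W:wait | queues: N=1 E=0 S=2 W=0
Step 3 [EW]: N:wait,E:empty,S:wait,W:empty | queues: N=1 E=0 S=2 W=0
Step 4 [EW]: N:wait,E:empty,S:wait,W:empty | queues: N=1 E=0 S=2 W=0
Step 5 [EW]: N:wait,E:empty,S:wait,W:empty | queues: N=1 E=0 S=2 W=0
Step 6 [EW]: N:wait,E:empty,S:wait,W:empty | queues: N=1 E=0 S=2 W=0
Step 7 [NS]: N:car7-GO,E:wait,S:car5-GO,W:wait | queues: N=0 E=0 S=1 W=0
Step 8 [NS]: N:empty,E:wait,S:car6-GO,W:wait | queues: N=0 E=0 S=0 W=0

N: empty
E: empty
S: empty
W: empty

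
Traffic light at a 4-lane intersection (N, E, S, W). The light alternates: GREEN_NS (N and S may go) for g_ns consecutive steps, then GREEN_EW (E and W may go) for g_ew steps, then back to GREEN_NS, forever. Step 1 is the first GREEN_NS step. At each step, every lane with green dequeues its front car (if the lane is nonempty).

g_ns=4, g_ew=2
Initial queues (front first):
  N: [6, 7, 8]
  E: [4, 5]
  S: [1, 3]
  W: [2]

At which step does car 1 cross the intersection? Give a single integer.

Step 1 [NS]: N:car6-GO,E:wait,S:car1-GO,W:wait | queues: N=2 E=2 S=1 W=1
Step 2 [NS]: N:car7-GO,E:wait,S:car3-GO,W:wait | queues: N=1 E=2 S=0 W=1
Step 3 [NS]: N:car8-GO,E:wait,S:empty,W:wait | queues: N=0 E=2 S=0 W=1
Step 4 [NS]: N:empty,E:wait,S:empty,W:wait | queues: N=0 E=2 S=0 W=1
Step 5 [EW]: N:wait,E:car4-GO,S:wait,W:car2-GO | queues: N=0 E=1 S=0 W=0
Step 6 [EW]: N:wait,E:car5-GO,S:wait,W:empty | queues: N=0 E=0 S=0 W=0
Car 1 crosses at step 1

1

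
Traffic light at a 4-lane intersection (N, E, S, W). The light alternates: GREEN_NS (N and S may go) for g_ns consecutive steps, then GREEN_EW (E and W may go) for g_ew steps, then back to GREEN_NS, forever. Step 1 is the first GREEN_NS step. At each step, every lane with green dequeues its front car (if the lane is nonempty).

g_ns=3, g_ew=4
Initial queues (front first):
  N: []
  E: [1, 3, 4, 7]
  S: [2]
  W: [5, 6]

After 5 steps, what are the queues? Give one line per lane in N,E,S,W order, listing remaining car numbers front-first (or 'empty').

Step 1 [NS]: N:empty,E:wait,S:car2-GO,W:wait | queues: N=0 E=4 S=0 W=2
Step 2 [NS]: N:empty,E:wait,S:empty,W:wait | queues: N=0 E=4 S=0 W=2
Step 3 [NS]: N:empty,E:wait,S:empty,W:wait | queues: N=0 E=4 S=0 W=2
Step 4 [EW]: N:wait,E:car1-GO,S:wait,W:car5-GO | queues: N=0 E=3 S=0 W=1
Step 5 [EW]: N:wait,E:car3-GO,S:wait,W:car6-GO | queues: N=0 E=2 S=0 W=0

N: empty
E: 4 7
S: empty
W: empty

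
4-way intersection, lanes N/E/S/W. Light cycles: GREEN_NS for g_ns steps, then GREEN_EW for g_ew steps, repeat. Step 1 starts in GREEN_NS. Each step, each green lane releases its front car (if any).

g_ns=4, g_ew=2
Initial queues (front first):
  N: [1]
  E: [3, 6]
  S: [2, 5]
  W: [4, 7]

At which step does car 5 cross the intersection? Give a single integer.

Step 1 [NS]: N:car1-GO,E:wait,S:car2-GO,W:wait | queues: N=0 E=2 S=1 W=2
Step 2 [NS]: N:empty,E:wait,S:car5-GO,W:wait | queues: N=0 E=2 S=0 W=2
Step 3 [NS]: N:empty,E:wait,S:empty,W:wait | queues: N=0 E=2 S=0 W=2
Step 4 [NS]: N:empty,E:wait,S:empty,W:wait | queues: N=0 E=2 S=0 W=2
Step 5 [EW]: N:wait,E:car3-GO,S:wait,W:car4-GO | queues: N=0 E=1 S=0 W=1
Step 6 [EW]: N:wait,E:car6-GO,S:wait,W:car7-GO | queues: N=0 E=0 S=0 W=0
Car 5 crosses at step 2

2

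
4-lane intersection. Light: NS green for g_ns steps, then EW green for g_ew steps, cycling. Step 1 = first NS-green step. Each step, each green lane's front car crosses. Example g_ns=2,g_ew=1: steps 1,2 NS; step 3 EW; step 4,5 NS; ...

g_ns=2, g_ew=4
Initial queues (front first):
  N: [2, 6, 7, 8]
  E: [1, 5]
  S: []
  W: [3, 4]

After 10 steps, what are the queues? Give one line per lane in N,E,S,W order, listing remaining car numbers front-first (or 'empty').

Step 1 [NS]: N:car2-GO,E:wait,S:empty,W:wait | queues: N=3 E=2 S=0 W=2
Step 2 [NS]: N:car6-GO,E:wait,S:empty,W:wait | queues: N=2 E=2 S=0 W=2
Step 3 [EW]: N:wait,E:car1-GO,S:wait,W:car3-GO | queues: N=2 E=1 S=0 W=1
Step 4 [EW]: N:wait,E:car5-GO,S:wait,W:car4-GO | queues: N=2 E=0 S=0 W=0
Step 5 [EW]: N:wait,E:empty,S:wait,W:empty | queues: N=2 E=0 S=0 W=0
Step 6 [EW]: N:wait,E:empty,S:wait,W:empty | queues: N=2 E=0 S=0 W=0
Step 7 [NS]: N:car7-GO,E:wait,S:empty,W:wait | queues: N=1 E=0 S=0 W=0
Step 8 [NS]: N:car8-GO,E:wait,S:empty,W:wait | queues: N=0 E=0 S=0 W=0

N: empty
E: empty
S: empty
W: empty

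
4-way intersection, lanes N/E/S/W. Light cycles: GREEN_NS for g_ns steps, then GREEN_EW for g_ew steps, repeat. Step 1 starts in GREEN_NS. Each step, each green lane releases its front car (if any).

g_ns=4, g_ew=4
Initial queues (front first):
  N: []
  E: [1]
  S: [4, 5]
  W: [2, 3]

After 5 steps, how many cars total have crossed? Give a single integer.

Step 1 [NS]: N:empty,E:wait,S:car4-GO,W:wait | queues: N=0 E=1 S=1 W=2
Step 2 [NS]: N:empty,E:wait,S:car5-GO,W:wait | queues: N=0 E=1 S=0 W=2
Step 3 [NS]: N:empty,E:wait,S:empty,W:wait | queues: N=0 E=1 S=0 W=2
Step 4 [NS]: N:empty,E:wait,S:empty,W:wait | queues: N=0 E=1 S=0 W=2
Step 5 [EW]: N:wait,E:car1-GO,S:wait,W:car2-GO | queues: N=0 E=0 S=0 W=1
Cars crossed by step 5: 4

Answer: 4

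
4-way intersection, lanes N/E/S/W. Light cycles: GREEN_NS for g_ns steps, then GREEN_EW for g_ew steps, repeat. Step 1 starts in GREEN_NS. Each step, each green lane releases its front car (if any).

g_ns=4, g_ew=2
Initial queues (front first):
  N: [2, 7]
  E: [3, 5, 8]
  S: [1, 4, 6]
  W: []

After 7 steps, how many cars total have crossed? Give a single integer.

Answer: 7

Derivation:
Step 1 [NS]: N:car2-GO,E:wait,S:car1-GO,W:wait | queues: N=1 E=3 S=2 W=0
Step 2 [NS]: N:car7-GO,E:wait,S:car4-GO,W:wait | queues: N=0 E=3 S=1 W=0
Step 3 [NS]: N:empty,E:wait,S:car6-GO,W:wait | queues: N=0 E=3 S=0 W=0
Step 4 [NS]: N:empty,E:wait,S:empty,W:wait | queues: N=0 E=3 S=0 W=0
Step 5 [EW]: N:wait,E:car3-GO,S:wait,W:empty | queues: N=0 E=2 S=0 W=0
Step 6 [EW]: N:wait,E:car5-GO,S:wait,W:empty | queues: N=0 E=1 S=0 W=0
Step 7 [NS]: N:empty,E:wait,S:empty,W:wait | queues: N=0 E=1 S=0 W=0
Cars crossed by step 7: 7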